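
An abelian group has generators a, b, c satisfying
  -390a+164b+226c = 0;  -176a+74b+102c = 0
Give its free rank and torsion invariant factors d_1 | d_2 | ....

rank_ℚ(R)=2; free=3−2=1
SNF(R) diag = [2, 2] → torsion [2, 2]

Answer: M ≅ ℤ^1 ⊕ ℤ/2 ⊕ ℤ/2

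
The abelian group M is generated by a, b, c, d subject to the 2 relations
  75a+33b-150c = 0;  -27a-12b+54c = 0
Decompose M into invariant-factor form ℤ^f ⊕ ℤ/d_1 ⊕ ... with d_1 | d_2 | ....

rank_ℚ(R)=2; free=4−2=2
SNF(R) diag = [3, 3] → torsion [3, 3]

Answer: M ≅ ℤ^2 ⊕ ℤ/3 ⊕ ℤ/3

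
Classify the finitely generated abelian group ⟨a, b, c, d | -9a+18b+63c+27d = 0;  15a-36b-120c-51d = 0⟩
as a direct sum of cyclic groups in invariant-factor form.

Answer: M ≅ ℤ^2 ⊕ ℤ/3 ⊕ ℤ/9

Derivation:
rank_ℚ(R)=2; free=4−2=2
SNF(R) diag = [3, 9] → torsion [3, 9]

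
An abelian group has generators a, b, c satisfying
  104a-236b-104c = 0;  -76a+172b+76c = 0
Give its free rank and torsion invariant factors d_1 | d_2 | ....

Answer: M ≅ ℤ^1 ⊕ ℤ/4 ⊕ ℤ/12

Derivation:
rank_ℚ(R)=2; free=3−2=1
SNF(R) diag = [4, 12] → torsion [4, 12]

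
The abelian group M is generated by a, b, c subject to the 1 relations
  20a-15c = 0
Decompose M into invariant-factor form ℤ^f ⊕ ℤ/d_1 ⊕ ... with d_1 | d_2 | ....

Answer: M ≅ ℤ^2 ⊕ ℤ/5

Derivation:
rank_ℚ(R)=1; free=3−1=2
SNF(R) diag = [5] → torsion [5]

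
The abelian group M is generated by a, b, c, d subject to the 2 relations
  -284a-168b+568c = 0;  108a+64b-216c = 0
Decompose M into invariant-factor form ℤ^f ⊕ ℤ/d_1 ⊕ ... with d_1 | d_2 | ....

Answer: M ≅ ℤ^2 ⊕ ℤ/4 ⊕ ℤ/8

Derivation:
rank_ℚ(R)=2; free=4−2=2
SNF(R) diag = [4, 8] → torsion [4, 8]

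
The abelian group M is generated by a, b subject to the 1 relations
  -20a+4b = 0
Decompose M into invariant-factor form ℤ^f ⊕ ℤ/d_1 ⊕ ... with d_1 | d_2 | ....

Answer: M ≅ ℤ^1 ⊕ ℤ/4

Derivation:
rank_ℚ(R)=1; free=2−1=1
SNF(R) diag = [4] → torsion [4]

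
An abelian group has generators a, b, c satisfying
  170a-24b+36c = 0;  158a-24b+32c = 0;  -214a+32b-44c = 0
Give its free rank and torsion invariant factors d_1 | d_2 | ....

Answer: M ≅ ℤ/2 ⊕ ℤ/4 ⊕ ℤ/8

Derivation:
rank_ℚ(R)=3; free=3−3=0
SNF(R) diag = [2, 4, 8] → torsion [2, 4, 8]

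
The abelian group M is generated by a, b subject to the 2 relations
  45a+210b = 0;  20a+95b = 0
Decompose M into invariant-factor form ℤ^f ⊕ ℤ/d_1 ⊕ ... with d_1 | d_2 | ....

rank_ℚ(R)=2; free=2−2=0
SNF(R) diag = [5, 15] → torsion [5, 15]

Answer: M ≅ ℤ/5 ⊕ ℤ/15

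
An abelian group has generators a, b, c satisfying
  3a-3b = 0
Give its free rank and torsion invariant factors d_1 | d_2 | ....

Answer: M ≅ ℤ^2 ⊕ ℤ/3

Derivation:
rank_ℚ(R)=1; free=3−1=2
SNF(R) diag = [3] → torsion [3]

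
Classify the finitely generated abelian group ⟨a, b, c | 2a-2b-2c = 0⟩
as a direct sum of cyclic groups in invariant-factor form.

rank_ℚ(R)=1; free=3−1=2
SNF(R) diag = [2] → torsion [2]

Answer: M ≅ ℤ^2 ⊕ ℤ/2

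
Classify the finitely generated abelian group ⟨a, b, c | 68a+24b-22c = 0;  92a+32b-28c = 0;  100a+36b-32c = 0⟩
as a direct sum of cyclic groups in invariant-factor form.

Answer: M ≅ ℤ/2 ⊕ ℤ/4 ⊕ ℤ/12

Derivation:
rank_ℚ(R)=3; free=3−3=0
SNF(R) diag = [2, 4, 12] → torsion [2, 4, 12]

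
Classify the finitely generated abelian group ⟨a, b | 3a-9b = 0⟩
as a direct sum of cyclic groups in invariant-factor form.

Answer: M ≅ ℤ^1 ⊕ ℤ/3

Derivation:
rank_ℚ(R)=1; free=2−1=1
SNF(R) diag = [3] → torsion [3]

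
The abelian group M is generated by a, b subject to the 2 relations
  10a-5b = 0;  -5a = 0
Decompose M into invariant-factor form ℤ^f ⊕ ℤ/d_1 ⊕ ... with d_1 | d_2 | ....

Answer: M ≅ ℤ/5 ⊕ ℤ/5

Derivation:
rank_ℚ(R)=2; free=2−2=0
SNF(R) diag = [5, 5] → torsion [5, 5]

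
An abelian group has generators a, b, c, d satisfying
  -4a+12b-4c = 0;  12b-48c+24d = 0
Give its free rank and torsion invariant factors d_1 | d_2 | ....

rank_ℚ(R)=2; free=4−2=2
SNF(R) diag = [4, 12] → torsion [4, 12]

Answer: M ≅ ℤ^2 ⊕ ℤ/4 ⊕ ℤ/12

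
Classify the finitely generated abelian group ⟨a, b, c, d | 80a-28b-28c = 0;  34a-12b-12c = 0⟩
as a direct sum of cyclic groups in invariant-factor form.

Answer: M ≅ ℤ^2 ⊕ ℤ/2 ⊕ ℤ/4

Derivation:
rank_ℚ(R)=2; free=4−2=2
SNF(R) diag = [2, 4] → torsion [2, 4]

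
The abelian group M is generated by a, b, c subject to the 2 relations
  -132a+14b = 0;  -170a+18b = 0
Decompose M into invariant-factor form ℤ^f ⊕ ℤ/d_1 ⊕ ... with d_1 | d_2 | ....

Answer: M ≅ ℤ^1 ⊕ ℤ/2 ⊕ ℤ/2

Derivation:
rank_ℚ(R)=2; free=3−2=1
SNF(R) diag = [2, 2] → torsion [2, 2]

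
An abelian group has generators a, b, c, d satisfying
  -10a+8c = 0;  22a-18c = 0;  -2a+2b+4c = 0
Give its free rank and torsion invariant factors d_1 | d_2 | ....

Answer: M ≅ ℤ^1 ⊕ ℤ/2 ⊕ ℤ/2 ⊕ ℤ/2

Derivation:
rank_ℚ(R)=3; free=4−3=1
SNF(R) diag = [2, 2, 2] → torsion [2, 2, 2]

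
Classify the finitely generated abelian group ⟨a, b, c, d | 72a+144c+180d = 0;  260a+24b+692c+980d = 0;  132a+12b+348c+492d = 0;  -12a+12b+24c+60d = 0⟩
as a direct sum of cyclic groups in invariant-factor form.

Answer: M ≅ ℤ/4 ⊕ ℤ/12 ⊕ ℤ/36 ⊕ ℤ/36

Derivation:
rank_ℚ(R)=4; free=4−4=0
SNF(R) diag = [4, 12, 36, 36] → torsion [4, 12, 36, 36]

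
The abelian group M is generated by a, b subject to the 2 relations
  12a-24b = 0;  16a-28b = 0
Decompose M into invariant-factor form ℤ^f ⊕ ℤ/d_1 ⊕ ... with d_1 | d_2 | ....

Answer: M ≅ ℤ/4 ⊕ ℤ/12

Derivation:
rank_ℚ(R)=2; free=2−2=0
SNF(R) diag = [4, 12] → torsion [4, 12]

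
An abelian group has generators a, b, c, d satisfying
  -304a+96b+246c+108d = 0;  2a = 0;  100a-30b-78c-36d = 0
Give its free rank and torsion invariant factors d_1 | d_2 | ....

rank_ℚ(R)=3; free=4−3=1
SNF(R) diag = [2, 6, 18] → torsion [2, 6, 18]

Answer: M ≅ ℤ^1 ⊕ ℤ/2 ⊕ ℤ/6 ⊕ ℤ/18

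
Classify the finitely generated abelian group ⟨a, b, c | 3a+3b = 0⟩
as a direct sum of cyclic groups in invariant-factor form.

rank_ℚ(R)=1; free=3−1=2
SNF(R) diag = [3] → torsion [3]

Answer: M ≅ ℤ^2 ⊕ ℤ/3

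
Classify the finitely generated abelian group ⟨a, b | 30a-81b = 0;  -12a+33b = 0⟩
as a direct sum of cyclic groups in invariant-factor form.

rank_ℚ(R)=2; free=2−2=0
SNF(R) diag = [3, 6] → torsion [3, 6]

Answer: M ≅ ℤ/3 ⊕ ℤ/6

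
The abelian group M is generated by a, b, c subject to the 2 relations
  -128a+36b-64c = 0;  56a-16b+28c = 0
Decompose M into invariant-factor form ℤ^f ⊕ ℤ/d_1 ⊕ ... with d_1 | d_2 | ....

Answer: M ≅ ℤ^1 ⊕ ℤ/4 ⊕ ℤ/4

Derivation:
rank_ℚ(R)=2; free=3−2=1
SNF(R) diag = [4, 4] → torsion [4, 4]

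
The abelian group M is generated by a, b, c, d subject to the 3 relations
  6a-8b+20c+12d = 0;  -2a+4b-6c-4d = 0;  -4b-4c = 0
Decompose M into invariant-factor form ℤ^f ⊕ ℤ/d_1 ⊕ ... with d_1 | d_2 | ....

rank_ℚ(R)=3; free=4−3=1
SNF(R) diag = [2, 2, 4] → torsion [2, 2, 4]

Answer: M ≅ ℤ^1 ⊕ ℤ/2 ⊕ ℤ/2 ⊕ ℤ/4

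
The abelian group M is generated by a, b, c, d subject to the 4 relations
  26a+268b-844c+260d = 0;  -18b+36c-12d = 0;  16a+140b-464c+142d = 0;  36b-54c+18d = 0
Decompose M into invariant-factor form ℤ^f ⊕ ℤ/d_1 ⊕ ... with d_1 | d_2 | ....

rank_ℚ(R)=4; free=4−4=0
SNF(R) diag = [2, 6, 18, 18] → torsion [2, 6, 18, 18]

Answer: M ≅ ℤ/2 ⊕ ℤ/6 ⊕ ℤ/18 ⊕ ℤ/18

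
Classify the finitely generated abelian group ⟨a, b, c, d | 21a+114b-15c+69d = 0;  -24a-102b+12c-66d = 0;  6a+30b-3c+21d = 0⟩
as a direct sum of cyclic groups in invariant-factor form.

rank_ℚ(R)=3; free=4−3=1
SNF(R) diag = [3, 9, 18] → torsion [3, 9, 18]

Answer: M ≅ ℤ^1 ⊕ ℤ/3 ⊕ ℤ/9 ⊕ ℤ/18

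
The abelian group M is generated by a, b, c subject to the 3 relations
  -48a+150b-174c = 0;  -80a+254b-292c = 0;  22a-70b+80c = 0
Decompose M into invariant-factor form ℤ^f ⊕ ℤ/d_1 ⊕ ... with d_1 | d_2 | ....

Answer: M ≅ ℤ/2 ⊕ ℤ/6 ⊕ ℤ/6

Derivation:
rank_ℚ(R)=3; free=3−3=0
SNF(R) diag = [2, 6, 6] → torsion [2, 6, 6]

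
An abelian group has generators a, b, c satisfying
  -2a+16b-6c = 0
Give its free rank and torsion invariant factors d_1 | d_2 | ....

Answer: M ≅ ℤ^2 ⊕ ℤ/2

Derivation:
rank_ℚ(R)=1; free=3−1=2
SNF(R) diag = [2] → torsion [2]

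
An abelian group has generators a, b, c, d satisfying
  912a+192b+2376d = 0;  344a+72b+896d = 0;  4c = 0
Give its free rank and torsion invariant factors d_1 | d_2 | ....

rank_ℚ(R)=3; free=4−3=1
SNF(R) diag = [4, 8, 24] → torsion [4, 8, 24]

Answer: M ≅ ℤ^1 ⊕ ℤ/4 ⊕ ℤ/8 ⊕ ℤ/24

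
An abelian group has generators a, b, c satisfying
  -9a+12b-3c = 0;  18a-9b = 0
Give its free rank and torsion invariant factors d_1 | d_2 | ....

Answer: M ≅ ℤ^1 ⊕ ℤ/3 ⊕ ℤ/9

Derivation:
rank_ℚ(R)=2; free=3−2=1
SNF(R) diag = [3, 9] → torsion [3, 9]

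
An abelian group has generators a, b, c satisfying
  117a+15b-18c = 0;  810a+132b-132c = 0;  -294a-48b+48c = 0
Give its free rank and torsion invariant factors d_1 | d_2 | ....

Answer: M ≅ ℤ/3 ⊕ ℤ/6 ⊕ ℤ/12

Derivation:
rank_ℚ(R)=3; free=3−3=0
SNF(R) diag = [3, 6, 12] → torsion [3, 6, 12]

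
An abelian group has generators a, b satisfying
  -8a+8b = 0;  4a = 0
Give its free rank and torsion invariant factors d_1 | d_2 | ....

rank_ℚ(R)=2; free=2−2=0
SNF(R) diag = [4, 8] → torsion [4, 8]

Answer: M ≅ ℤ/4 ⊕ ℤ/8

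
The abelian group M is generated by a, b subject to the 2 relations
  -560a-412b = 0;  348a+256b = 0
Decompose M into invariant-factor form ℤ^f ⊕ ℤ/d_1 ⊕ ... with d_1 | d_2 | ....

Answer: M ≅ ℤ/4 ⊕ ℤ/4

Derivation:
rank_ℚ(R)=2; free=2−2=0
SNF(R) diag = [4, 4] → torsion [4, 4]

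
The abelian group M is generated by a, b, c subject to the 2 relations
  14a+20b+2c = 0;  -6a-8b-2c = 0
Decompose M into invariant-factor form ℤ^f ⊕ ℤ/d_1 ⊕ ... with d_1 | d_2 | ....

rank_ℚ(R)=2; free=3−2=1
SNF(R) diag = [2, 4] → torsion [2, 4]

Answer: M ≅ ℤ^1 ⊕ ℤ/2 ⊕ ℤ/4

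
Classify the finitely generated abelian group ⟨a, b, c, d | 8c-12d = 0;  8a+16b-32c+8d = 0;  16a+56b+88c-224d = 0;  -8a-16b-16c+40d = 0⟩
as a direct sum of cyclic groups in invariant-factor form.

rank_ℚ(R)=4; free=4−4=0
SNF(R) diag = [4, 8, 24, 48] → torsion [4, 8, 24, 48]

Answer: M ≅ ℤ/4 ⊕ ℤ/8 ⊕ ℤ/24 ⊕ ℤ/48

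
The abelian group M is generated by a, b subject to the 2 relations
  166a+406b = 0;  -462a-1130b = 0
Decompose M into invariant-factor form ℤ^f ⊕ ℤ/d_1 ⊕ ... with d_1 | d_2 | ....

rank_ℚ(R)=2; free=2−2=0
SNF(R) diag = [2, 4] → torsion [2, 4]

Answer: M ≅ ℤ/2 ⊕ ℤ/4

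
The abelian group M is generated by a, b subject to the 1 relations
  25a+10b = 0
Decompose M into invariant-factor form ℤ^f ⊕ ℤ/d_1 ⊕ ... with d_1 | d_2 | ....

Answer: M ≅ ℤ^1 ⊕ ℤ/5

Derivation:
rank_ℚ(R)=1; free=2−1=1
SNF(R) diag = [5] → torsion [5]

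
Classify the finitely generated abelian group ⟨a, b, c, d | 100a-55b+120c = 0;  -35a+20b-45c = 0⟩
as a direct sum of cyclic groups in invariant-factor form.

rank_ℚ(R)=2; free=4−2=2
SNF(R) diag = [5, 15] → torsion [5, 15]

Answer: M ≅ ℤ^2 ⊕ ℤ/5 ⊕ ℤ/15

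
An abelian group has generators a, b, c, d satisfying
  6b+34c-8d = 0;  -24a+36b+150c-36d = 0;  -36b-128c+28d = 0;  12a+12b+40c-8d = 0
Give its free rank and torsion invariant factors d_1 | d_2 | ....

rank_ℚ(R)=4; free=4−4=0
SNF(R) diag = [2, 6, 12, 36] → torsion [2, 6, 12, 36]

Answer: M ≅ ℤ/2 ⊕ ℤ/6 ⊕ ℤ/12 ⊕ ℤ/36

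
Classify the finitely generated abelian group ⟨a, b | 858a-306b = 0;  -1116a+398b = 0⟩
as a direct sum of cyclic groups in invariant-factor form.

Answer: M ≅ ℤ/2 ⊕ ℤ/6

Derivation:
rank_ℚ(R)=2; free=2−2=0
SNF(R) diag = [2, 6] → torsion [2, 6]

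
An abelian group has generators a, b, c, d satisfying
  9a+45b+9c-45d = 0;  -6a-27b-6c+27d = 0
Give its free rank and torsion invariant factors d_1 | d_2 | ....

rank_ℚ(R)=2; free=4−2=2
SNF(R) diag = [3, 9] → torsion [3, 9]

Answer: M ≅ ℤ^2 ⊕ ℤ/3 ⊕ ℤ/9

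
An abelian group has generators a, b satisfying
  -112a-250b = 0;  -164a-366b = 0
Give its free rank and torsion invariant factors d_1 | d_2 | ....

rank_ℚ(R)=2; free=2−2=0
SNF(R) diag = [2, 4] → torsion [2, 4]

Answer: M ≅ ℤ/2 ⊕ ℤ/4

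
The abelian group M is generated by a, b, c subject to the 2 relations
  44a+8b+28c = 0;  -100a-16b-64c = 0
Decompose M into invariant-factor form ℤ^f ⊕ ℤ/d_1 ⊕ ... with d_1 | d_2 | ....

Answer: M ≅ ℤ^1 ⊕ ℤ/4 ⊕ ℤ/4

Derivation:
rank_ℚ(R)=2; free=3−2=1
SNF(R) diag = [4, 4] → torsion [4, 4]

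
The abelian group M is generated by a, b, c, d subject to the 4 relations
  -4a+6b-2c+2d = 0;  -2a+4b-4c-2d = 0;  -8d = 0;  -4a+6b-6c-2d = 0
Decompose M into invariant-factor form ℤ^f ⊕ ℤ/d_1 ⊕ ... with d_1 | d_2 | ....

Answer: M ≅ ℤ/2 ⊕ ℤ/2 ⊕ ℤ/4 ⊕ ℤ/8

Derivation:
rank_ℚ(R)=4; free=4−4=0
SNF(R) diag = [2, 2, 4, 8] → torsion [2, 2, 4, 8]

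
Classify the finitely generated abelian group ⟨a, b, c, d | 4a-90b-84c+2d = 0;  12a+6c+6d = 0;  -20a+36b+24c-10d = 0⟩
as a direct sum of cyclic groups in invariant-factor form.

rank_ℚ(R)=3; free=4−3=1
SNF(R) diag = [2, 6, 18] → torsion [2, 6, 18]

Answer: M ≅ ℤ^1 ⊕ ℤ/2 ⊕ ℤ/6 ⊕ ℤ/18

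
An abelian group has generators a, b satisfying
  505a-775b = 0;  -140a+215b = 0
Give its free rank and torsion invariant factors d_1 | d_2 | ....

rank_ℚ(R)=2; free=2−2=0
SNF(R) diag = [5, 15] → torsion [5, 15]

Answer: M ≅ ℤ/5 ⊕ ℤ/15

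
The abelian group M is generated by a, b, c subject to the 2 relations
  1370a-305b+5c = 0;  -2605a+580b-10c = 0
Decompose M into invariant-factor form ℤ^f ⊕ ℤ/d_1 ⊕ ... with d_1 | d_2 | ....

Answer: M ≅ ℤ^1 ⊕ ℤ/5 ⊕ ℤ/15

Derivation:
rank_ℚ(R)=2; free=3−2=1
SNF(R) diag = [5, 15] → torsion [5, 15]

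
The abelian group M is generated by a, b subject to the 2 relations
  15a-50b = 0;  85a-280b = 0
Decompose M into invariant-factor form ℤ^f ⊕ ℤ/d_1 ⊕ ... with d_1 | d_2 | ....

rank_ℚ(R)=2; free=2−2=0
SNF(R) diag = [5, 10] → torsion [5, 10]

Answer: M ≅ ℤ/5 ⊕ ℤ/10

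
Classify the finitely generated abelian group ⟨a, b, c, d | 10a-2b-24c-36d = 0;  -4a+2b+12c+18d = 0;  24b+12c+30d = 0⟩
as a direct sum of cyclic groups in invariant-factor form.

Answer: M ≅ ℤ^1 ⊕ ℤ/2 ⊕ ℤ/6 ⊕ ℤ/6

Derivation:
rank_ℚ(R)=3; free=4−3=1
SNF(R) diag = [2, 6, 6] → torsion [2, 6, 6]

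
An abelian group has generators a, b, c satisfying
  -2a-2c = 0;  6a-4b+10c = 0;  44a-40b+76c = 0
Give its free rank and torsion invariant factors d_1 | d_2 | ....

Answer: M ≅ ℤ/2 ⊕ ℤ/4 ⊕ ℤ/8

Derivation:
rank_ℚ(R)=3; free=3−3=0
SNF(R) diag = [2, 4, 8] → torsion [2, 4, 8]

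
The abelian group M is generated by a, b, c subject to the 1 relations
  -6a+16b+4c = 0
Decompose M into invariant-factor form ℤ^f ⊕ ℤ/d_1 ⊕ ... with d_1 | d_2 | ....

Answer: M ≅ ℤ^2 ⊕ ℤ/2

Derivation:
rank_ℚ(R)=1; free=3−1=2
SNF(R) diag = [2] → torsion [2]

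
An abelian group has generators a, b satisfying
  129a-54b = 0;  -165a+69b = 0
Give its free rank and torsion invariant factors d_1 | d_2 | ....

Answer: M ≅ ℤ/3 ⊕ ℤ/3

Derivation:
rank_ℚ(R)=2; free=2−2=0
SNF(R) diag = [3, 3] → torsion [3, 3]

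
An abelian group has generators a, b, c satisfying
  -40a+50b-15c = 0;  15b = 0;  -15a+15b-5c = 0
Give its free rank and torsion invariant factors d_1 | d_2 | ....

rank_ℚ(R)=3; free=3−3=0
SNF(R) diag = [5, 5, 15] → torsion [5, 5, 15]

Answer: M ≅ ℤ/5 ⊕ ℤ/5 ⊕ ℤ/15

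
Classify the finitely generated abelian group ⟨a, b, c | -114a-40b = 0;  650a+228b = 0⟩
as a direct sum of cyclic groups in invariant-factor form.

rank_ℚ(R)=2; free=3−2=1
SNF(R) diag = [2, 4] → torsion [2, 4]

Answer: M ≅ ℤ^1 ⊕ ℤ/2 ⊕ ℤ/4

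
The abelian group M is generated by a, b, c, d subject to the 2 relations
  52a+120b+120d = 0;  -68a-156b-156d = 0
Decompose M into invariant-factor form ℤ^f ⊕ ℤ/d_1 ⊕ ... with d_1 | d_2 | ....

Answer: M ≅ ℤ^2 ⊕ ℤ/4 ⊕ ℤ/12

Derivation:
rank_ℚ(R)=2; free=4−2=2
SNF(R) diag = [4, 12] → torsion [4, 12]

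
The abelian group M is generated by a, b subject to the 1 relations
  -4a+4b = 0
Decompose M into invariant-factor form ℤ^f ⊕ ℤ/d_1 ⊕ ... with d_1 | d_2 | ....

rank_ℚ(R)=1; free=2−1=1
SNF(R) diag = [4] → torsion [4]

Answer: M ≅ ℤ^1 ⊕ ℤ/4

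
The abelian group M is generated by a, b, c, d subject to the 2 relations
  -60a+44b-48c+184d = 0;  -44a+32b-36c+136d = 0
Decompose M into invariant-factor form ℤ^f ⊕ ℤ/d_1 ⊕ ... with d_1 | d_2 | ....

Answer: M ≅ ℤ^2 ⊕ ℤ/4 ⊕ ℤ/4

Derivation:
rank_ℚ(R)=2; free=4−2=2
SNF(R) diag = [4, 4] → torsion [4, 4]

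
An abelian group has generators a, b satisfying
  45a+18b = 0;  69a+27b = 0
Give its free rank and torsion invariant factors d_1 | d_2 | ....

rank_ℚ(R)=2; free=2−2=0
SNF(R) diag = [3, 9] → torsion [3, 9]

Answer: M ≅ ℤ/3 ⊕ ℤ/9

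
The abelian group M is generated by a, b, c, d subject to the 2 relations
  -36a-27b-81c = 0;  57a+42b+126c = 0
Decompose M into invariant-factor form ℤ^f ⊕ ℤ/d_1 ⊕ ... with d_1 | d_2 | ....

rank_ℚ(R)=2; free=4−2=2
SNF(R) diag = [3, 9] → torsion [3, 9]

Answer: M ≅ ℤ^2 ⊕ ℤ/3 ⊕ ℤ/9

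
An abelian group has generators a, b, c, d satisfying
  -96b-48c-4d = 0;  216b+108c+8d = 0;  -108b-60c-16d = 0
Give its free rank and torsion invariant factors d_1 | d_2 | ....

rank_ℚ(R)=3; free=4−3=1
SNF(R) diag = [4, 12, 12] → torsion [4, 12, 12]

Answer: M ≅ ℤ^1 ⊕ ℤ/4 ⊕ ℤ/12 ⊕ ℤ/12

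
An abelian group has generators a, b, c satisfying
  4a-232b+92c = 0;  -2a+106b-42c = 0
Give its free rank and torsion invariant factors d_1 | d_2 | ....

rank_ℚ(R)=2; free=3−2=1
SNF(R) diag = [2, 4] → torsion [2, 4]

Answer: M ≅ ℤ^1 ⊕ ℤ/2 ⊕ ℤ/4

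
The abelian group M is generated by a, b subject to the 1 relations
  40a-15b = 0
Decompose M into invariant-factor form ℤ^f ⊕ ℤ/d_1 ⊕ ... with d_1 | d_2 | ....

rank_ℚ(R)=1; free=2−1=1
SNF(R) diag = [5] → torsion [5]

Answer: M ≅ ℤ^1 ⊕ ℤ/5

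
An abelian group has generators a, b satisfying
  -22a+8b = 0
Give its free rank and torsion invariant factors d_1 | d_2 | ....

Answer: M ≅ ℤ^1 ⊕ ℤ/2

Derivation:
rank_ℚ(R)=1; free=2−1=1
SNF(R) diag = [2] → torsion [2]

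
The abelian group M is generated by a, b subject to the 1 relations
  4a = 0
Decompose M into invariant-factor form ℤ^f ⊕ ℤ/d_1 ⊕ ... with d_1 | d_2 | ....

rank_ℚ(R)=1; free=2−1=1
SNF(R) diag = [4] → torsion [4]

Answer: M ≅ ℤ^1 ⊕ ℤ/4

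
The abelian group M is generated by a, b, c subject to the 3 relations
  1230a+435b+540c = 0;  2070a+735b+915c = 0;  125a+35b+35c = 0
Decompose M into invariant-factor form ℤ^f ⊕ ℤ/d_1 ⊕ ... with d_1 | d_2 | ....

rank_ℚ(R)=3; free=3−3=0
SNF(R) diag = [5, 15, 15] → torsion [5, 15, 15]

Answer: M ≅ ℤ/5 ⊕ ℤ/15 ⊕ ℤ/15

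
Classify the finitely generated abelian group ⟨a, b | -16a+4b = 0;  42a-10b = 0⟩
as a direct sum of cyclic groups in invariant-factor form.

Answer: M ≅ ℤ/2 ⊕ ℤ/4

Derivation:
rank_ℚ(R)=2; free=2−2=0
SNF(R) diag = [2, 4] → torsion [2, 4]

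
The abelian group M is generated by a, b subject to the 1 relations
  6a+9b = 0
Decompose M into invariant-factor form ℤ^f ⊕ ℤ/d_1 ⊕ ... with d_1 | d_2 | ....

Answer: M ≅ ℤ^1 ⊕ ℤ/3

Derivation:
rank_ℚ(R)=1; free=2−1=1
SNF(R) diag = [3] → torsion [3]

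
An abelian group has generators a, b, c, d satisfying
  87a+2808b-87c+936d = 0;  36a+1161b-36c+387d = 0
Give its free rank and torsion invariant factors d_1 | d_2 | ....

Answer: M ≅ ℤ^2 ⊕ ℤ/3 ⊕ ℤ/9

Derivation:
rank_ℚ(R)=2; free=4−2=2
SNF(R) diag = [3, 9] → torsion [3, 9]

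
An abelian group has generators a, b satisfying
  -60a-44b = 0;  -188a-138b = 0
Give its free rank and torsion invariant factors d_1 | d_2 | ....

Answer: M ≅ ℤ/2 ⊕ ℤ/4

Derivation:
rank_ℚ(R)=2; free=2−2=0
SNF(R) diag = [2, 4] → torsion [2, 4]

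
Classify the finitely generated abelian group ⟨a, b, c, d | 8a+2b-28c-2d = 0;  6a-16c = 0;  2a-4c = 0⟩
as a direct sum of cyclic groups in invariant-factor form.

Answer: M ≅ ℤ^1 ⊕ ℤ/2 ⊕ ℤ/2 ⊕ ℤ/4

Derivation:
rank_ℚ(R)=3; free=4−3=1
SNF(R) diag = [2, 2, 4] → torsion [2, 2, 4]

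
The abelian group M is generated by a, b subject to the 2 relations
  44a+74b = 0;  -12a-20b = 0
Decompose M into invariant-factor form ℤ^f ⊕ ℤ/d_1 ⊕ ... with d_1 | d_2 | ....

rank_ℚ(R)=2; free=2−2=0
SNF(R) diag = [2, 4] → torsion [2, 4]

Answer: M ≅ ℤ/2 ⊕ ℤ/4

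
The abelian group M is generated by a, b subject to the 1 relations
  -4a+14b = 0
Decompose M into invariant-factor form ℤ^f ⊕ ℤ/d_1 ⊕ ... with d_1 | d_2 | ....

rank_ℚ(R)=1; free=2−1=1
SNF(R) diag = [2] → torsion [2]

Answer: M ≅ ℤ^1 ⊕ ℤ/2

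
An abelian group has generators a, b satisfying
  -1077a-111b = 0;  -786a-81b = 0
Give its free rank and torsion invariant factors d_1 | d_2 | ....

rank_ℚ(R)=2; free=2−2=0
SNF(R) diag = [3, 3] → torsion [3, 3]

Answer: M ≅ ℤ/3 ⊕ ℤ/3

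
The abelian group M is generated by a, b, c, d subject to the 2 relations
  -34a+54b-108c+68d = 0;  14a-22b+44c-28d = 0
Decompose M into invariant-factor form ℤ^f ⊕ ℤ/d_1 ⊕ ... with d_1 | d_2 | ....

rank_ℚ(R)=2; free=4−2=2
SNF(R) diag = [2, 4] → torsion [2, 4]

Answer: M ≅ ℤ^2 ⊕ ℤ/2 ⊕ ℤ/4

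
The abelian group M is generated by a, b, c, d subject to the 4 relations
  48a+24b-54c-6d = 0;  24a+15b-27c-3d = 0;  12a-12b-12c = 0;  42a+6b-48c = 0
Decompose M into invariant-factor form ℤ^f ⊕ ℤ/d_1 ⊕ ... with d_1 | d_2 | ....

Answer: M ≅ ℤ/3 ⊕ ℤ/6 ⊕ ℤ/6 ⊕ ℤ/12

Derivation:
rank_ℚ(R)=4; free=4−4=0
SNF(R) diag = [3, 6, 6, 12] → torsion [3, 6, 6, 12]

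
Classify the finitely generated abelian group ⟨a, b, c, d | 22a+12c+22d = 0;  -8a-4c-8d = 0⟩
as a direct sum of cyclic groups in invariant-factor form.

rank_ℚ(R)=2; free=4−2=2
SNF(R) diag = [2, 4] → torsion [2, 4]

Answer: M ≅ ℤ^2 ⊕ ℤ/2 ⊕ ℤ/4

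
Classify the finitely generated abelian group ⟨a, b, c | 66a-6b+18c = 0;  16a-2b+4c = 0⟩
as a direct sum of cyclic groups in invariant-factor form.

Answer: M ≅ ℤ^1 ⊕ ℤ/2 ⊕ ℤ/6

Derivation:
rank_ℚ(R)=2; free=3−2=1
SNF(R) diag = [2, 6] → torsion [2, 6]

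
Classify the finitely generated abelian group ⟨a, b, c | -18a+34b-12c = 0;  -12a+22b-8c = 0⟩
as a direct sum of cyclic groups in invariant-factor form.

Answer: M ≅ ℤ^1 ⊕ ℤ/2 ⊕ ℤ/2

Derivation:
rank_ℚ(R)=2; free=3−2=1
SNF(R) diag = [2, 2] → torsion [2, 2]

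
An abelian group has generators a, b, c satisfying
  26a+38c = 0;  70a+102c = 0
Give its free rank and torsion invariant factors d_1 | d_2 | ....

rank_ℚ(R)=2; free=3−2=1
SNF(R) diag = [2, 4] → torsion [2, 4]

Answer: M ≅ ℤ^1 ⊕ ℤ/2 ⊕ ℤ/4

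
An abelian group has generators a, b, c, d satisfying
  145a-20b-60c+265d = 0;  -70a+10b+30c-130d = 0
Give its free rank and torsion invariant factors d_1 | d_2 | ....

Answer: M ≅ ℤ^2 ⊕ ℤ/5 ⊕ ℤ/10

Derivation:
rank_ℚ(R)=2; free=4−2=2
SNF(R) diag = [5, 10] → torsion [5, 10]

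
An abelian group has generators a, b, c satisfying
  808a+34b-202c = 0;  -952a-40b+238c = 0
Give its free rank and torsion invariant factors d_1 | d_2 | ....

rank_ℚ(R)=2; free=3−2=1
SNF(R) diag = [2, 6] → torsion [2, 6]

Answer: M ≅ ℤ^1 ⊕ ℤ/2 ⊕ ℤ/6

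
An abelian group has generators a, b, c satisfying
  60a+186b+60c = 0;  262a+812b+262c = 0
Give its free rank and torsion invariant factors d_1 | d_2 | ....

rank_ℚ(R)=2; free=3−2=1
SNF(R) diag = [2, 6] → torsion [2, 6]

Answer: M ≅ ℤ^1 ⊕ ℤ/2 ⊕ ℤ/6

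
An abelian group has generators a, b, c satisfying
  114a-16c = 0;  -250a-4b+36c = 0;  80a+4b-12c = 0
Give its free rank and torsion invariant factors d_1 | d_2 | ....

Answer: M ≅ ℤ/2 ⊕ ℤ/4 ⊕ ℤ/8

Derivation:
rank_ℚ(R)=3; free=3−3=0
SNF(R) diag = [2, 4, 8] → torsion [2, 4, 8]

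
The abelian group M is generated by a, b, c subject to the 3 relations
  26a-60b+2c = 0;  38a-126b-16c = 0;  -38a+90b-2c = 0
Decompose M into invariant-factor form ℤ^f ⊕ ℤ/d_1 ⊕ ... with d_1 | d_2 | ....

Answer: M ≅ ℤ/2 ⊕ ℤ/6 ⊕ ℤ/18

Derivation:
rank_ℚ(R)=3; free=3−3=0
SNF(R) diag = [2, 6, 18] → torsion [2, 6, 18]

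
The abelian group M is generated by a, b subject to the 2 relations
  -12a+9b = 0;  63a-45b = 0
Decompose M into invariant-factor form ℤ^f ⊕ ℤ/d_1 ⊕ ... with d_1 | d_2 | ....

rank_ℚ(R)=2; free=2−2=0
SNF(R) diag = [3, 9] → torsion [3, 9]

Answer: M ≅ ℤ/3 ⊕ ℤ/9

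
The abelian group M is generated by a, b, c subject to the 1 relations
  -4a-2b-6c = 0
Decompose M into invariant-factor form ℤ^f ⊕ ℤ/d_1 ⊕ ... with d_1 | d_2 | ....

rank_ℚ(R)=1; free=3−1=2
SNF(R) diag = [2] → torsion [2]

Answer: M ≅ ℤ^2 ⊕ ℤ/2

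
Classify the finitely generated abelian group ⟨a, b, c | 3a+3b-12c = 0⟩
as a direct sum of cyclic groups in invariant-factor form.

Answer: M ≅ ℤ^2 ⊕ ℤ/3

Derivation:
rank_ℚ(R)=1; free=3−1=2
SNF(R) diag = [3] → torsion [3]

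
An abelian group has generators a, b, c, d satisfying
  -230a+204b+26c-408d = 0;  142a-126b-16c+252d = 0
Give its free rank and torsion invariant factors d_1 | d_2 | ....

Answer: M ≅ ℤ^2 ⊕ ℤ/2 ⊕ ℤ/6

Derivation:
rank_ℚ(R)=2; free=4−2=2
SNF(R) diag = [2, 6] → torsion [2, 6]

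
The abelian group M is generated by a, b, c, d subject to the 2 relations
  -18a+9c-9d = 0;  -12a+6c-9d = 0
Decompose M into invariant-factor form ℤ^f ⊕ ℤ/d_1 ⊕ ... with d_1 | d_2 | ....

rank_ℚ(R)=2; free=4−2=2
SNF(R) diag = [3, 9] → torsion [3, 9]

Answer: M ≅ ℤ^2 ⊕ ℤ/3 ⊕ ℤ/9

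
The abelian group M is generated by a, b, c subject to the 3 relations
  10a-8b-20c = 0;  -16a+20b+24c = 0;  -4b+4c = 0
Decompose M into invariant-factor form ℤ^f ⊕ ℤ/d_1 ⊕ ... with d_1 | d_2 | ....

Answer: M ≅ ℤ/2 ⊕ ℤ/4 ⊕ ℤ/4

Derivation:
rank_ℚ(R)=3; free=3−3=0
SNF(R) diag = [2, 4, 4] → torsion [2, 4, 4]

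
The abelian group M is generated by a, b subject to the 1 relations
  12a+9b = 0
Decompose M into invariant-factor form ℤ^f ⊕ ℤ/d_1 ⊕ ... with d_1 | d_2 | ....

rank_ℚ(R)=1; free=2−1=1
SNF(R) diag = [3] → torsion [3]

Answer: M ≅ ℤ^1 ⊕ ℤ/3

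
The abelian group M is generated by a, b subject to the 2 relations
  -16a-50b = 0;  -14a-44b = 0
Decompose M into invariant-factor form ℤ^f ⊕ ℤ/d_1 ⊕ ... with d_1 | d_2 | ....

Answer: M ≅ ℤ/2 ⊕ ℤ/2

Derivation:
rank_ℚ(R)=2; free=2−2=0
SNF(R) diag = [2, 2] → torsion [2, 2]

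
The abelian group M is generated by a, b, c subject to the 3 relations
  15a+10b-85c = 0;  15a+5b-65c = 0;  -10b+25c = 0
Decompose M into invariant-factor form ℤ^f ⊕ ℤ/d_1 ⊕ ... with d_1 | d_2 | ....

rank_ℚ(R)=3; free=3−3=0
SNF(R) diag = [5, 15, 15] → torsion [5, 15, 15]

Answer: M ≅ ℤ/5 ⊕ ℤ/15 ⊕ ℤ/15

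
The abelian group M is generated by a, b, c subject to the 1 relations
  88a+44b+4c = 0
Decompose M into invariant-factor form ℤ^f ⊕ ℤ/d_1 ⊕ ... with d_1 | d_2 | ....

rank_ℚ(R)=1; free=3−1=2
SNF(R) diag = [4] → torsion [4]

Answer: M ≅ ℤ^2 ⊕ ℤ/4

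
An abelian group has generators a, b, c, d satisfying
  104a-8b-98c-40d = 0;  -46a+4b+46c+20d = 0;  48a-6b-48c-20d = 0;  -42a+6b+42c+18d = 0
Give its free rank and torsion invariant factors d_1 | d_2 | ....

rank_ℚ(R)=4; free=4−4=0
SNF(R) diag = [2, 2, 6, 18] → torsion [2, 2, 6, 18]

Answer: M ≅ ℤ/2 ⊕ ℤ/2 ⊕ ℤ/6 ⊕ ℤ/18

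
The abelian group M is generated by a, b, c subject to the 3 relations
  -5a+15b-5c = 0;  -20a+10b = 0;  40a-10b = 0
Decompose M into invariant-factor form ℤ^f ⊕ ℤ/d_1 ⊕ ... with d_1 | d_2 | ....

Answer: M ≅ ℤ/5 ⊕ ℤ/10 ⊕ ℤ/20

Derivation:
rank_ℚ(R)=3; free=3−3=0
SNF(R) diag = [5, 10, 20] → torsion [5, 10, 20]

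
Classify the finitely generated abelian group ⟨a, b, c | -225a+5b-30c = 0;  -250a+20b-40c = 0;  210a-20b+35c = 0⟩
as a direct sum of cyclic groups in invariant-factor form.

Answer: M ≅ ℤ/5 ⊕ ℤ/5 ⊕ ℤ/10

Derivation:
rank_ℚ(R)=3; free=3−3=0
SNF(R) diag = [5, 5, 10] → torsion [5, 5, 10]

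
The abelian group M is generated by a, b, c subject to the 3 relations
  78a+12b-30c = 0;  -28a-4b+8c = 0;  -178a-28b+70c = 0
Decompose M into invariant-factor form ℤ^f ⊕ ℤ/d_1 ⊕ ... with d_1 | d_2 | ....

rank_ℚ(R)=3; free=3−3=0
SNF(R) diag = [2, 4, 12] → torsion [2, 4, 12]

Answer: M ≅ ℤ/2 ⊕ ℤ/4 ⊕ ℤ/12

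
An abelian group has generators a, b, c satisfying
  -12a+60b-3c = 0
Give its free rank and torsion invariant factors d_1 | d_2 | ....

Answer: M ≅ ℤ^2 ⊕ ℤ/3

Derivation:
rank_ℚ(R)=1; free=3−1=2
SNF(R) diag = [3] → torsion [3]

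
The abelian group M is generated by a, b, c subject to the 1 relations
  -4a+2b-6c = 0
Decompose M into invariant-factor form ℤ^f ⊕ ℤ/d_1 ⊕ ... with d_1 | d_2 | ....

rank_ℚ(R)=1; free=3−1=2
SNF(R) diag = [2] → torsion [2]

Answer: M ≅ ℤ^2 ⊕ ℤ/2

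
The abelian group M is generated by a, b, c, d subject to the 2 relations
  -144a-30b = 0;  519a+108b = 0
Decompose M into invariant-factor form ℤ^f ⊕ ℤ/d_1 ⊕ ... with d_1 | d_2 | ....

Answer: M ≅ ℤ^2 ⊕ ℤ/3 ⊕ ℤ/6

Derivation:
rank_ℚ(R)=2; free=4−2=2
SNF(R) diag = [3, 6] → torsion [3, 6]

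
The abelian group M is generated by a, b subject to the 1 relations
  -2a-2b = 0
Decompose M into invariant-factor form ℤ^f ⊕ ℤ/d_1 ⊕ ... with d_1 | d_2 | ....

rank_ℚ(R)=1; free=2−1=1
SNF(R) diag = [2] → torsion [2]

Answer: M ≅ ℤ^1 ⊕ ℤ/2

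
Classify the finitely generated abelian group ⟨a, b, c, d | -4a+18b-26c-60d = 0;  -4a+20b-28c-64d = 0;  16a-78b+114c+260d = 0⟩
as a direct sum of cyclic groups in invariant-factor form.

rank_ℚ(R)=3; free=4−3=1
SNF(R) diag = [2, 4, 4] → torsion [2, 4, 4]

Answer: M ≅ ℤ^1 ⊕ ℤ/2 ⊕ ℤ/4 ⊕ ℤ/4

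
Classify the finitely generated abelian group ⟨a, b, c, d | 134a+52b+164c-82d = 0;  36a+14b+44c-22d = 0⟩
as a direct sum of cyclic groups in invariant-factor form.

Answer: M ≅ ℤ^2 ⊕ ℤ/2 ⊕ ℤ/2

Derivation:
rank_ℚ(R)=2; free=4−2=2
SNF(R) diag = [2, 2] → torsion [2, 2]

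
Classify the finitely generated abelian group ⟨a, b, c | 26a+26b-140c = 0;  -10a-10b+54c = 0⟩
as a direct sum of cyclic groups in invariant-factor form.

Answer: M ≅ ℤ^1 ⊕ ℤ/2 ⊕ ℤ/2

Derivation:
rank_ℚ(R)=2; free=3−2=1
SNF(R) diag = [2, 2] → torsion [2, 2]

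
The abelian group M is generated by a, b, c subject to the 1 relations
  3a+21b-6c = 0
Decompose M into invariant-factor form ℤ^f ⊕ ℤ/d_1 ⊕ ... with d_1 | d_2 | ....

Answer: M ≅ ℤ^2 ⊕ ℤ/3

Derivation:
rank_ℚ(R)=1; free=3−1=2
SNF(R) diag = [3] → torsion [3]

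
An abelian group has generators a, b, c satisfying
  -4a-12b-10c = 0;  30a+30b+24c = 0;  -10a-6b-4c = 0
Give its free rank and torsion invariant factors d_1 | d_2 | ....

rank_ℚ(R)=3; free=3−3=0
SNF(R) diag = [2, 6, 12] → torsion [2, 6, 12]

Answer: M ≅ ℤ/2 ⊕ ℤ/6 ⊕ ℤ/12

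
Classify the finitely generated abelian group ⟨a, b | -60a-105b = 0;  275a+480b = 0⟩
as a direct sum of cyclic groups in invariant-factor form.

Answer: M ≅ ℤ/5 ⊕ ℤ/15

Derivation:
rank_ℚ(R)=2; free=2−2=0
SNF(R) diag = [5, 15] → torsion [5, 15]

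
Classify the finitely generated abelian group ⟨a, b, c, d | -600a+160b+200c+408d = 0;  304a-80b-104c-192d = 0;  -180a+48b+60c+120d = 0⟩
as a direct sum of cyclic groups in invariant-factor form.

rank_ℚ(R)=3; free=4−3=1
SNF(R) diag = [4, 8, 24] → torsion [4, 8, 24]

Answer: M ≅ ℤ^1 ⊕ ℤ/4 ⊕ ℤ/8 ⊕ ℤ/24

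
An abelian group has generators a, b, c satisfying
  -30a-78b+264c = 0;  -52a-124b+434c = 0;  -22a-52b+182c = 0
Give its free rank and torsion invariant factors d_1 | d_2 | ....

rank_ℚ(R)=3; free=3−3=0
SNF(R) diag = [2, 6, 18] → torsion [2, 6, 18]

Answer: M ≅ ℤ/2 ⊕ ℤ/6 ⊕ ℤ/18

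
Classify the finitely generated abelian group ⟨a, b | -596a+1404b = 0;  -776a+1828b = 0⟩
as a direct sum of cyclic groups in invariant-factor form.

rank_ℚ(R)=2; free=2−2=0
SNF(R) diag = [4, 4] → torsion [4, 4]

Answer: M ≅ ℤ/4 ⊕ ℤ/4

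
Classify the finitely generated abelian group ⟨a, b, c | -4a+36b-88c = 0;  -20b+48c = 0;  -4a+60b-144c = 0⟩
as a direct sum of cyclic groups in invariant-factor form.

rank_ℚ(R)=3; free=3−3=0
SNF(R) diag = [4, 4, 8] → torsion [4, 4, 8]

Answer: M ≅ ℤ/4 ⊕ ℤ/4 ⊕ ℤ/8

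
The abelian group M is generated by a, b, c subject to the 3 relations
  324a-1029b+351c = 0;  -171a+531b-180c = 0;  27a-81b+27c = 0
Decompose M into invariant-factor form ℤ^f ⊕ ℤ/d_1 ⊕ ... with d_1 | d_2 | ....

Answer: M ≅ ℤ/3 ⊕ ℤ/9 ⊕ ℤ/27

Derivation:
rank_ℚ(R)=3; free=3−3=0
SNF(R) diag = [3, 9, 27] → torsion [3, 9, 27]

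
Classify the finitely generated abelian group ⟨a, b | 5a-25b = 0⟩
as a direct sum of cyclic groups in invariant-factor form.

Answer: M ≅ ℤ^1 ⊕ ℤ/5

Derivation:
rank_ℚ(R)=1; free=2−1=1
SNF(R) diag = [5] → torsion [5]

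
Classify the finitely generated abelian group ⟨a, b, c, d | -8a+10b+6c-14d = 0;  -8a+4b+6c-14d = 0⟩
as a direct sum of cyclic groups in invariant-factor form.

rank_ℚ(R)=2; free=4−2=2
SNF(R) diag = [2, 6] → torsion [2, 6]

Answer: M ≅ ℤ^2 ⊕ ℤ/2 ⊕ ℤ/6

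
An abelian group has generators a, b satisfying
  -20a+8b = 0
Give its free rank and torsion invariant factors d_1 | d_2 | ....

Answer: M ≅ ℤ^1 ⊕ ℤ/4

Derivation:
rank_ℚ(R)=1; free=2−1=1
SNF(R) diag = [4] → torsion [4]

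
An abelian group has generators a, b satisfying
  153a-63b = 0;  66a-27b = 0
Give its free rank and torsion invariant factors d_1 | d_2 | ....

Answer: M ≅ ℤ/3 ⊕ ℤ/9

Derivation:
rank_ℚ(R)=2; free=2−2=0
SNF(R) diag = [3, 9] → torsion [3, 9]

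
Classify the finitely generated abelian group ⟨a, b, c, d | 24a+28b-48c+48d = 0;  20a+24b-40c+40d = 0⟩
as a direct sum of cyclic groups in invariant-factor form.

Answer: M ≅ ℤ^2 ⊕ ℤ/4 ⊕ ℤ/4

Derivation:
rank_ℚ(R)=2; free=4−2=2
SNF(R) diag = [4, 4] → torsion [4, 4]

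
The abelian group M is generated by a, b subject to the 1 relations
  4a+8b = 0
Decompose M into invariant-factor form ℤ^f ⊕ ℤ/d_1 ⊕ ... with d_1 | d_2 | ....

Answer: M ≅ ℤ^1 ⊕ ℤ/4

Derivation:
rank_ℚ(R)=1; free=2−1=1
SNF(R) diag = [4] → torsion [4]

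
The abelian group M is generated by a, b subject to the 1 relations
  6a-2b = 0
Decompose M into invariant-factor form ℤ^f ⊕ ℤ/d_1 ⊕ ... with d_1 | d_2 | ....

Answer: M ≅ ℤ^1 ⊕ ℤ/2

Derivation:
rank_ℚ(R)=1; free=2−1=1
SNF(R) diag = [2] → torsion [2]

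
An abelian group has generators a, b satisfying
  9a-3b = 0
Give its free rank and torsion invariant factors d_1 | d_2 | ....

Answer: M ≅ ℤ^1 ⊕ ℤ/3

Derivation:
rank_ℚ(R)=1; free=2−1=1
SNF(R) diag = [3] → torsion [3]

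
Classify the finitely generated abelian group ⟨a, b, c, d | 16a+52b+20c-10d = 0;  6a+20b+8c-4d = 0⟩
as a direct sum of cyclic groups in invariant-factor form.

Answer: M ≅ ℤ^2 ⊕ ℤ/2 ⊕ ℤ/2

Derivation:
rank_ℚ(R)=2; free=4−2=2
SNF(R) diag = [2, 2] → torsion [2, 2]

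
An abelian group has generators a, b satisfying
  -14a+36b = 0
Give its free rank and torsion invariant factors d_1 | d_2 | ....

rank_ℚ(R)=1; free=2−1=1
SNF(R) diag = [2] → torsion [2]

Answer: M ≅ ℤ^1 ⊕ ℤ/2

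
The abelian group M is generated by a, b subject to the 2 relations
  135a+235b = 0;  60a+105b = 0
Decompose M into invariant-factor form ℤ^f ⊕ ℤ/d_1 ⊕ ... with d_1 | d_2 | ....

rank_ℚ(R)=2; free=2−2=0
SNF(R) diag = [5, 15] → torsion [5, 15]

Answer: M ≅ ℤ/5 ⊕ ℤ/15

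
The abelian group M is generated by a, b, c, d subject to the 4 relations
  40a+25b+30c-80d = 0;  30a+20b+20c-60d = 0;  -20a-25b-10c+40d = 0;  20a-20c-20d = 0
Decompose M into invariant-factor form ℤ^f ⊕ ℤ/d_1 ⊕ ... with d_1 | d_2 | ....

Answer: M ≅ ℤ/5 ⊕ ℤ/10 ⊕ ℤ/20 ⊕ ℤ/20

Derivation:
rank_ℚ(R)=4; free=4−4=0
SNF(R) diag = [5, 10, 20, 20] → torsion [5, 10, 20, 20]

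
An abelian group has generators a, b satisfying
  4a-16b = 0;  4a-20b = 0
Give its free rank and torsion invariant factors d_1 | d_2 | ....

Answer: M ≅ ℤ/4 ⊕ ℤ/4

Derivation:
rank_ℚ(R)=2; free=2−2=0
SNF(R) diag = [4, 4] → torsion [4, 4]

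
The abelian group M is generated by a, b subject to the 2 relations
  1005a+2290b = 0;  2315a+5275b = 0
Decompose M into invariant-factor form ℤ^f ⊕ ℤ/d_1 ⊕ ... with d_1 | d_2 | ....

Answer: M ≅ ℤ/5 ⊕ ℤ/5

Derivation:
rank_ℚ(R)=2; free=2−2=0
SNF(R) diag = [5, 5] → torsion [5, 5]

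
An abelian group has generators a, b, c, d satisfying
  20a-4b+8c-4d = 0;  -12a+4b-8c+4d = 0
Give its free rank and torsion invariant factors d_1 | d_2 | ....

Answer: M ≅ ℤ^2 ⊕ ℤ/4 ⊕ ℤ/8

Derivation:
rank_ℚ(R)=2; free=4−2=2
SNF(R) diag = [4, 8] → torsion [4, 8]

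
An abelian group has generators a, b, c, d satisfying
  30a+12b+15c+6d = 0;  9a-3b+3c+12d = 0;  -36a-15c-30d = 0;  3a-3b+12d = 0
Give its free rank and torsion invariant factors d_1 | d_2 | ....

rank_ℚ(R)=4; free=4−4=0
SNF(R) diag = [3, 3, 6, 6] → torsion [3, 3, 6, 6]

Answer: M ≅ ℤ/3 ⊕ ℤ/3 ⊕ ℤ/6 ⊕ ℤ/6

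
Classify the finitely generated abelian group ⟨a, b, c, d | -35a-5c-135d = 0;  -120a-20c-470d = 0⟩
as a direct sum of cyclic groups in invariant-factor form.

rank_ℚ(R)=2; free=4−2=2
SNF(R) diag = [5, 10] → torsion [5, 10]

Answer: M ≅ ℤ^2 ⊕ ℤ/5 ⊕ ℤ/10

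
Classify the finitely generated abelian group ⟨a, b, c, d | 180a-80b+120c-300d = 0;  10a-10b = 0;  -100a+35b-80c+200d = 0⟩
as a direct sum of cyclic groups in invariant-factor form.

rank_ℚ(R)=3; free=4−3=1
SNF(R) diag = [5, 10, 20] → torsion [5, 10, 20]

Answer: M ≅ ℤ^1 ⊕ ℤ/5 ⊕ ℤ/10 ⊕ ℤ/20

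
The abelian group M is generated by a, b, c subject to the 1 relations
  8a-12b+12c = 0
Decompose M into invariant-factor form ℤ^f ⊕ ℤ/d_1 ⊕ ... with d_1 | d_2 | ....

rank_ℚ(R)=1; free=3−1=2
SNF(R) diag = [4] → torsion [4]

Answer: M ≅ ℤ^2 ⊕ ℤ/4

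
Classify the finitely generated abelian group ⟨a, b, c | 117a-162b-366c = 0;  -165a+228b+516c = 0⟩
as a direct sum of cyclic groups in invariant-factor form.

Answer: M ≅ ℤ^1 ⊕ ℤ/3 ⊕ ℤ/6

Derivation:
rank_ℚ(R)=2; free=3−2=1
SNF(R) diag = [3, 6] → torsion [3, 6]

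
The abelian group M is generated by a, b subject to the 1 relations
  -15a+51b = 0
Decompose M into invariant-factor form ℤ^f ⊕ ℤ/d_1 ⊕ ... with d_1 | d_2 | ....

Answer: M ≅ ℤ^1 ⊕ ℤ/3

Derivation:
rank_ℚ(R)=1; free=2−1=1
SNF(R) diag = [3] → torsion [3]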